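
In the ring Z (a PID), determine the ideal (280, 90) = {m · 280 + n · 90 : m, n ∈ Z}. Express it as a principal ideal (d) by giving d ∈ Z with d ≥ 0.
(280, 90) = (10); d = 10

In the PID Z, (a, b) is generated by gcd(a, b). Compute gcd(280, 90) with the extended Euclidean algorithm, tracking rows (r, s, t) with s·280 + t·90 = r:
  row A: (280, 1, 0)   [1·280 + 0·90 = 280]
  row B: (90, 0, 1)   [0·280 + 1·90 = 90]
  280 = 3·90 + 10   → row C = row A − 3·row B = (10, 1, −3)   [check: 1·280 − 3·90 = 10]
  90 = 9·10 + 0   → remainder 0, stop. gcd = 10 (last nonzero row C).
So gcd(280, 90) = 10, with Bézout identity 1·280 − 3·90 = 10. Containment (⊇): the Bézout identity exhibits 10 as an element of (280, 90), giving (10) ⊆ (280, 90). Containment (⊆): since 10 | 280 and 10 | 90 (280 = 10·28, 90 = 10·9), every Z-linear combination of 280 and 90 is divisible by 10, so (280, 90) ⊆ (10). Therefore (280, 90) = (10), d = 10.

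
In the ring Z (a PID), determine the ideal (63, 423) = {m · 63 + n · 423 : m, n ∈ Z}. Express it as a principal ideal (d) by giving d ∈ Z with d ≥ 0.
(63, 423) = (9); d = 9

In the PID Z, (a, b) is generated by gcd(a, b). Compute gcd(423, 63) with the extended Euclidean algorithm, tracking rows (r, s, t) with s·423 + t·63 = r:
  row A: (423, 1, 0)   [1·423 + 0·63 = 423]
  row B: (63, 0, 1)   [0·423 + 1·63 = 63]
  423 = 6·63 + 45   → row C = row A − 6·row B = (45, 1, −6)   [check: 1·423 − 6·63 = 45]
  63 = 1·45 + 18   → row D = row B − 1·row C = (18, −1, 7)   [check: −1·423 + 7·63 = 18]
  45 = 2·18 + 9   → row E = row C − 2·row D = (9, 3, −20)   [check: 3·423 − 20·63 = 9]
  18 = 2·9 + 0   → remainder 0, stop. gcd = 9 (last nonzero row E).
So gcd(63, 423) = 9, with Bézout identity 3·423 − 20·63 = 9. Containment (⊇): the Bézout identity exhibits 9 as an element of (63, 423), giving (9) ⊆ (63, 423). Containment (⊆): since 9 | 63 and 9 | 423 (63 = 9·7, 423 = 9·47), every Z-linear combination of 63 and 423 is divisible by 9, so (63, 423) ⊆ (9). Therefore (63, 423) = (9), d = 9.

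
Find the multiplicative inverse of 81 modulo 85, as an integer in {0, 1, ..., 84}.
81^(−1) ≡ 21 (mod 85)

Apply the extended Euclidean algorithm to (85, 81), tracking rows (r, s, t) with s·85 + t·81 = r. Each division r_prev = q·r_cur + r_new produces the new row as (previous row) − q·(current row):
  row A: (85, 1, 0)   [1·85 + 0·81 = 85]
  row B: (81, 0, 1)   [0·85 + 1·81 = 81]
  85 = 1·81 + 4   → row C = row A − 1·row B = (4, 1, −1)   [check: 1·85 − 1·81 = 4]
  81 = 20·4 + 1   → row D = row B − 20·row C = (1, −20, 21)   [check: −20·85 + 21·81 = 1]
  4 = 4·1 + 0   → remainder 0, stop. gcd = 1 (last nonzero row D).
The gcd is 1, so 81 is invertible mod 85. The last nonzero row gives −20·85 + 21·81 = 1, so t = 21. So 81^(−1) ≡ 21 (mod 85). Verify: 81 · 21 = 1701 ≡ 1 (mod 85). ✓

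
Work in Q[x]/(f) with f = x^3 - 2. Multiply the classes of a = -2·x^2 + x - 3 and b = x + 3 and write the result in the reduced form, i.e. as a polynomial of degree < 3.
First multiply in Q[x] without reducing: a · b = -2·x^3 - 5·x^2 - 9. Now divide by f(x) = x^3 - 2, eliminating the leading term at each step:
  leading term -2·x^3: subtract (-2)·f(x) = 4 - 2·x^3, leaving -5·x^2 - 13
The degree is now < 3, so this is the remainder. Hence a · b ≡ -5·x^2 - 13 in Q[x]/(f).

Final answer: a · b ≡ -5·x^2 - 13 (mod f(x))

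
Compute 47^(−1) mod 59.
47^(−1) ≡ 54 (mod 59)

Apply the extended Euclidean algorithm to (59, 47), tracking rows (r, s, t) with s·59 + t·47 = r. Each division r_prev = q·r_cur + r_new produces the new row as (previous row) − q·(current row):
  row A: (59, 1, 0)   [1·59 + 0·47 = 59]
  row B: (47, 0, 1)   [0·59 + 1·47 = 47]
  59 = 1·47 + 12   → row C = row A − 1·row B = (12, 1, −1)   [check: 1·59 − 1·47 = 12]
  47 = 3·12 + 11   → row D = row B − 3·row C = (11, −3, 4)   [check: −3·59 + 4·47 = 11]
  12 = 1·11 + 1   → row E = row C − 1·row D = (1, 4, −5)   [check: 4·59 − 5·47 = 1]
  11 = 11·1 + 0   → remainder 0, stop. gcd = 1 (last nonzero row E).
The gcd is 1, so 47 is invertible mod 59. The last nonzero row gives 4·59 − 5·47 = 1, so t = −5. So 47^(−1) ≡ −5 ≡ 54 (mod 59). Verify: 47 · 54 = 2538 ≡ 1 (mod 59). ✓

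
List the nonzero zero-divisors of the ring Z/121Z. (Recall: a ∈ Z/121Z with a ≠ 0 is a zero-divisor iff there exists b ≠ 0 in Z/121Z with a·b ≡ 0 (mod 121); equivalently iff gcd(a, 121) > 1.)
An element a ∈ Z/121Z (with a ≠ 0) is a zero-divisor iff gcd(a, 121) > 1 (because a is a unit precisely when gcd(a, n) = 1, and in Z/nZ every nonzero, non-unit element is a zero-divisor). Scan a = 1, ..., 120 and keep those with gcd(a, 121) > 1:
  gcd(11, 121) = 11, gcd(22, 121) = 11, gcd(33, 121) = 11, gcd(44, 121) = 11, gcd(55, 121) = 11, gcd(66, 121) = 11, gcd(77, 121) = 11, gcd(88, 121) = 11, gcd(99, 121) = 11, gcd(110, 121) = 11.
All other a ∈ {1, ..., 120} have gcd(a, 121) = 1 and are units. So the nonzero zero-divisors are exactly the 10 values of a appearing in this scan.

Final answer: nonzero zero-divisors of Z/121Z = {11, 22, 33, 44, 55, 66, 77, 88, 99, 110}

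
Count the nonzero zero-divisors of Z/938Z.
Z/938Z has 541 nonzero zero-divisors

In Z/938Z each nonzero element is either a unit (gcd with 938 is 1) or a zero-divisor (gcd > 1). The number of units is φ(938): factorise 938 = 2 · 7 · 67, so φ(938) = (2 − 1) · (7 − 1) · (67 − 1) = 1 · 6 · 66 = 396. The nonzero elements number 938 − 1 = 937. Hence the nonzero zero-divisors number 937 − 396 = 541.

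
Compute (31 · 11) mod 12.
Reduce the factors first: 31 ≡ 7 (mod 12), so 31 · 11 ≡ 7 · 11 (mod 12). 7 · 11 = 77. Dividing by 12: 77 = 6·12 + 5. So (31 · 11) mod 12 = 5.

Final answer: 5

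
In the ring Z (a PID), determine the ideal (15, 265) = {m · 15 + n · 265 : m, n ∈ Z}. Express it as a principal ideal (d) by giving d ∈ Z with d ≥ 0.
(15, 265) = (5); d = 5

In the PID Z, (a, b) is generated by gcd(a, b). Compute gcd(265, 15) with the extended Euclidean algorithm, tracking rows (r, s, t) with s·265 + t·15 = r:
  row A: (265, 1, 0)   [1·265 + 0·15 = 265]
  row B: (15, 0, 1)   [0·265 + 1·15 = 15]
  265 = 17·15 + 10   → row C = row A − 17·row B = (10, 1, −17)   [check: 1·265 − 17·15 = 10]
  15 = 1·10 + 5   → row D = row B − 1·row C = (5, −1, 18)   [check: −1·265 + 18·15 = 5]
  10 = 2·5 + 0   → remainder 0, stop. gcd = 5 (last nonzero row D).
So gcd(15, 265) = 5, with Bézout identity −1·265 + 18·15 = 5. Containment (⊇): the Bézout identity exhibits 5 as an element of (15, 265), giving (5) ⊆ (15, 265). Containment (⊆): since 5 | 15 and 5 | 265 (15 = 5·3, 265 = 5·53), every Z-linear combination of 15 and 265 is divisible by 5, so (15, 265) ⊆ (5). Therefore (15, 265) = (5), d = 5.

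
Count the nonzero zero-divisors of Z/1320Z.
In Z/1320Z each nonzero element is either a unit (gcd with 1320 is 1) or a zero-divisor (gcd > 1). The number of units is φ(1320): factorise 1320 = 2^3 · 3 · 5 · 11, so φ(1320) = (2^3 − 2^2) · (3 − 1) · (5 − 1) · (11 − 1) = 4 · 2 · 4 · 10 = 320. The nonzero elements number 1320 − 1 = 1319. Hence the nonzero zero-divisors number 1319 − 320 = 999.

Final answer: Z/1320Z has 999 nonzero zero-divisors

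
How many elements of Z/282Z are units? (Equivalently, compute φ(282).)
Z/282Z has φ(282) = 92 units

An element a ∈ Z/282Z is a unit iff gcd(a, 282) = 1, so the number of units is φ(282). φ is multiplicative, with φ(p^e) = p^e − p^(e−1). Factorise 282 = 2 · 3 · 47. Then
  φ(282) = (2 − 1) · (3 − 1) · (47 − 1) = 1 · 2 · 46 = 92.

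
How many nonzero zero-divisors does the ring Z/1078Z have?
Z/1078Z has 657 nonzero zero-divisors

In Z/1078Z each nonzero element is either a unit (gcd with 1078 is 1) or a zero-divisor (gcd > 1). The number of units is φ(1078): factorise 1078 = 2 · 7^2 · 11, so φ(1078) = (2 − 1) · (7^2 − 7^1) · (11 − 1) = 1 · 42 · 10 = 420. The nonzero elements number 1078 − 1 = 1077. Hence the nonzero zero-divisors number 1077 − 420 = 657.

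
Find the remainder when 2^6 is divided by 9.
Use repeated squaring. Binary(6) = 110. Walk through the bits of the exponent 6 left-to-right: at each bit after the leading one, square the running value, then multiply by 2 if the bit is 1 (always reducing mod 9):
  bit 1 = 1 (leading): start with 2.
  bit 2 = 1: square 2^2 = 4; bit is 1, so multiply 4·2 = 8 (mod 9).
  bit 3 = 0: square 8^2 = 64 ≡ 1 (mod 9).
Final value: 2^6 ≡ 1 (mod 9).

Final answer: 1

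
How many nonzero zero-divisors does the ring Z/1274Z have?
In Z/1274Z each nonzero element is either a unit (gcd with 1274 is 1) or a zero-divisor (gcd > 1). The number of units is φ(1274): factorise 1274 = 2 · 7^2 · 13, so φ(1274) = (2 − 1) · (7^2 − 7^1) · (13 − 1) = 1 · 42 · 12 = 504. The nonzero elements number 1274 − 1 = 1273. Hence the nonzero zero-divisors number 1273 − 504 = 769.

Final answer: Z/1274Z has 769 nonzero zero-divisors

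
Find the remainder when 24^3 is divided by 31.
29

Use repeated squaring. Binary(3) = 11. Walk through the bits of the exponent 3 left-to-right: at each bit after the leading one, square the running value, then multiply by 24 if the bit is 1 (always reducing mod 31):
  bit 1 = 1 (leading): start with 24.
  bit 2 = 1: square 24^2 = 576 ≡ 18; bit is 1, so multiply 18·24 = 432 ≡ 29 (mod 31).
Final value: 24^3 ≡ 29 (mod 31).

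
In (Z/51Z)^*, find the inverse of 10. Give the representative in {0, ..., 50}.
Apply the extended Euclidean algorithm to (51, 10), tracking rows (r, s, t) with s·51 + t·10 = r. Each division r_prev = q·r_cur + r_new produces the new row as (previous row) − q·(current row):
  row A: (51, 1, 0)   [1·51 + 0·10 = 51]
  row B: (10, 0, 1)   [0·51 + 1·10 = 10]
  51 = 5·10 + 1   → row C = row A − 5·row B = (1, 1, −5)   [check: 1·51 − 5·10 = 1]
  10 = 10·1 + 0   → remainder 0, stop. gcd = 1 (last nonzero row C).
The gcd is 1, so 10 is invertible mod 51. The last nonzero row gives 1·51 − 5·10 = 1, so t = −5. So 10^(−1) ≡ −5 ≡ 46 (mod 51). Verify: 10 · 46 = 460 ≡ 1 (mod 51). ✓

Final answer: 10^(−1) ≡ 46 (mod 51)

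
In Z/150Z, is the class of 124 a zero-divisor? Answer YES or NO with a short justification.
YES

gcd(124, 150) = 2 > 1, so 124 is not a unit in Z/150Z. In Z/nZ every nonzero non-unit is a zero-divisor: explicitly, take b = 150/gcd = 75 ≠ 0 (mod 150); then 124·75 = 9300 = 62·150, i.e. 124·75 ≡ 0 (mod 150). So 124 is a zero-divisor.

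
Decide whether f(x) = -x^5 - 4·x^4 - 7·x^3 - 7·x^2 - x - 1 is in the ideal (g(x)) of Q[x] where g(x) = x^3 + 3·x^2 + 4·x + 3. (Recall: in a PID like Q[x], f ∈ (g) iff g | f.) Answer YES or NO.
NO

In Q[x] the ideal (g) consists of all multiples of g, so f ∈ (g) iff g | f, i.e. iff the remainder of f on division by g is 0. Divide f by g (g is monic, so eliminate the leading term of the running remainder at each step):
  leading term -x^5: subtract (-x^2)·g(x) = -x^5 - 3·x^4 - 4·x^3 - 3·x^2, leaving -x^4 - 3·x^3 - 4·x^2 - x - 1
  leading term -x^4: subtract (-x)·g(x) = -x^4 - 3·x^3 - 4·x^2 - 3·x, leaving 2·x - 1
The remainder r(x) = 2·x - 1 ≠ 0 (and deg r < deg g), so g ∤ f, i.e. f ∉ (g).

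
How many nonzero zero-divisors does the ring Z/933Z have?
Z/933Z has 312 nonzero zero-divisors

In Z/933Z each nonzero element is either a unit (gcd with 933 is 1) or a zero-divisor (gcd > 1). The number of units is φ(933): factorise 933 = 3 · 311, so φ(933) = (3 − 1) · (311 − 1) = 2 · 310 = 620. The nonzero elements number 933 − 1 = 932. Hence the nonzero zero-divisors number 932 − 620 = 312.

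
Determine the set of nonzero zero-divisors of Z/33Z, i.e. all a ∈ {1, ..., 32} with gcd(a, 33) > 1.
nonzero zero-divisors of Z/33Z = {3, 6, 9, 11, 12, 15, 18, 21, 22, 24, 27, 30}

An element a ∈ Z/33Z (with a ≠ 0) is a zero-divisor iff gcd(a, 33) > 1 (because a is a unit precisely when gcd(a, n) = 1, and in Z/nZ every nonzero, non-unit element is a zero-divisor). Scan a = 1, ..., 32 and keep those with gcd(a, 33) > 1:
  gcd(3, 33) = 3, gcd(6, 33) = 3, gcd(9, 33) = 3, gcd(11, 33) = 11, gcd(12, 33) = 3, gcd(15, 33) = 3, gcd(18, 33) = 3, gcd(21, 33) = 3, gcd(22, 33) = 11, gcd(24, 33) = 3, gcd(27, 33) = 3, gcd(30, 33) = 3.
All other a ∈ {1, ..., 32} have gcd(a, 33) = 1 and are units. So the nonzero zero-divisors are exactly the 12 values of a appearing in this scan.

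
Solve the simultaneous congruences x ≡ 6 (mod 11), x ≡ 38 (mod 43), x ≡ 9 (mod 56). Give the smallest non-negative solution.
The moduli 11, 43, 56 are pairwise coprime, so by the CRT there is a unique solution mod 11·43·56 = 26488.
Solve by successive substitution. Start with x ≡ 6 (mod 11).
  Combine with x ≡ 38 (mod 43): write x = 6 + 11·t and require 6 + 11·t ≡ 38 (mod 43), i.e. 11·t ≡ 38 − 6 ≡ 32 (mod 43). Since 11^(−1) ≡ 4 (mod 43), t ≡ 4·32 ≡ 42 (mod 43). So x ≡ 6 + 11·42 = 468 (mod 473).
  Combine with x ≡ 9 (mod 56): write x = 468 + 473·t and require 468 + 473·t ≡ 9 (mod 56), i.e. 473·t ≡ 9 − 468 ≡ 45 (mod 56). Since 473^(−1) ≡ 9 (mod 56) (473 ≡ 25 (mod 56)), t ≡ 9·45 ≡ 13 (mod 56). So x ≡ 468 + 473·13 = 6617 (mod 26488).
Unique solution in [0, 26488): x = 6617.

Final answer: x ≡ 6617 (mod 26488); the representative in [0, 26488) is 6617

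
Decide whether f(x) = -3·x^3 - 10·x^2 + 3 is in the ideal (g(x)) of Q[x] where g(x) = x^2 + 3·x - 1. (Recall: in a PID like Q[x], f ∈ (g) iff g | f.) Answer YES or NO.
In Q[x] the ideal (g) consists of all multiples of g, so f ∈ (g) iff g | f, i.e. iff the remainder of f on division by g is 0. Divide f by g (g is monic, so eliminate the leading term of the running remainder at each step):
  leading term -3·x^3: subtract (-3·x)·g(x) = -3·x^3 - 9·x^2 + 3·x, leaving -x^2 - 3·x + 3
  leading term -x^2: subtract (-1)·g(x) = -x^2 - 3·x + 1, leaving 2
The remainder r(x) = 2 ≠ 0 (and deg r < deg g), so g ∤ f, i.e. f ∉ (g).

Final answer: NO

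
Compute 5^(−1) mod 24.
Apply the extended Euclidean algorithm to (24, 5), tracking rows (r, s, t) with s·24 + t·5 = r. Each division r_prev = q·r_cur + r_new produces the new row as (previous row) − q·(current row):
  row A: (24, 1, 0)   [1·24 + 0·5 = 24]
  row B: (5, 0, 1)   [0·24 + 1·5 = 5]
  24 = 4·5 + 4   → row C = row A − 4·row B = (4, 1, −4)   [check: 1·24 − 4·5 = 4]
  5 = 1·4 + 1   → row D = row B − 1·row C = (1, −1, 5)   [check: −1·24 + 5·5 = 1]
  4 = 4·1 + 0   → remainder 0, stop. gcd = 1 (last nonzero row D).
The gcd is 1, so 5 is invertible mod 24. The last nonzero row gives −1·24 + 5·5 = 1, so t = 5. So 5^(−1) ≡ 5 (mod 24). Verify: 5 · 5 = 25 ≡ 1 (mod 24). ✓

Final answer: 5^(−1) ≡ 5 (mod 24)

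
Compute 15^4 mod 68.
33

Use repeated squaring. Binary(4) = 100. Walk through the bits of the exponent 4 left-to-right: at each bit after the leading one, square the running value, then multiply by 15 if the bit is 1 (always reducing mod 68):
  bit 1 = 1 (leading): start with 15.
  bit 2 = 0: square 15^2 = 225 ≡ 21 (mod 68).
  bit 3 = 0: square 21^2 = 441 ≡ 33 (mod 68).
Final value: 15^4 ≡ 33 (mod 68).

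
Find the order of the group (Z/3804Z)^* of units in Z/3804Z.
|(Z/3804Z)^*| = 1264

(Z/3804Z)^* consists of the classes a with gcd(a, 3804) = 1, so its order is φ(3804). φ is multiplicative, with φ(p^e) = p^e − p^(e−1). Factorise 3804 = 2^2 · 3 · 317. Then
  φ(3804) = (2^2 − 2^1) · (3 − 1) · (317 − 1) = 2 · 2 · 316 = 1264.
Thus |(Z/3804Z)^*| = 1264.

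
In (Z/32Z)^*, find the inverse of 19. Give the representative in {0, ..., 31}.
Apply the extended Euclidean algorithm to (32, 19), tracking rows (r, s, t) with s·32 + t·19 = r. Each division r_prev = q·r_cur + r_new produces the new row as (previous row) − q·(current row):
  row A: (32, 1, 0)   [1·32 + 0·19 = 32]
  row B: (19, 0, 1)   [0·32 + 1·19 = 19]
  32 = 1·19 + 13   → row C = row A − 1·row B = (13, 1, −1)   [check: 1·32 − 1·19 = 13]
  19 = 1·13 + 6   → row D = row B − 1·row C = (6, −1, 2)   [check: −1·32 + 2·19 = 6]
  13 = 2·6 + 1   → row E = row C − 2·row D = (1, 3, −5)   [check: 3·32 − 5·19 = 1]
  6 = 6·1 + 0   → remainder 0, stop. gcd = 1 (last nonzero row E).
The gcd is 1, so 19 is invertible mod 32. The last nonzero row gives 3·32 − 5·19 = 1, so t = −5. So 19^(−1) ≡ −5 ≡ 27 (mod 32). Verify: 19 · 27 = 513 ≡ 1 (mod 32). ✓

Final answer: 19^(−1) ≡ 27 (mod 32)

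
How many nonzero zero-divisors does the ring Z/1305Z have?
In Z/1305Z each nonzero element is either a unit (gcd with 1305 is 1) or a zero-divisor (gcd > 1). The number of units is φ(1305): factorise 1305 = 3^2 · 5 · 29, so φ(1305) = (3^2 − 3^1) · (5 − 1) · (29 − 1) = 6 · 4 · 28 = 672. The nonzero elements number 1305 − 1 = 1304. Hence the nonzero zero-divisors number 1304 − 672 = 632.

Final answer: Z/1305Z has 632 nonzero zero-divisors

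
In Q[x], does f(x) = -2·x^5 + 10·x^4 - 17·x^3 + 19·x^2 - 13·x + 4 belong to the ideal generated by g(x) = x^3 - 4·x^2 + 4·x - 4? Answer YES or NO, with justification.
In Q[x] the ideal (g) consists of all multiples of g, so f ∈ (g) iff g | f, i.e. iff the remainder of f on division by g is 0. Divide f by g (g is monic, so eliminate the leading term of the running remainder at each step):
  leading term -2·x^5: subtract (-2·x^2)·g(x) = -2·x^5 + 8·x^4 - 8·x^3 + 8·x^2, leaving 2·x^4 - 9·x^3 + 11·x^2 - 13·x + 4
  leading term 2·x^4: subtract (2·x)·g(x) = 2·x^4 - 8·x^3 + 8·x^2 - 8·x, leaving -x^3 + 3·x^2 - 5·x + 4
  leading term -x^3: subtract (-1)·g(x) = -x^3 + 4·x^2 - 4·x + 4, leaving -x^2 - x
The remainder r(x) = -x^2 - x ≠ 0 (and deg r < deg g), so g ∤ f, i.e. f ∉ (g).

Final answer: NO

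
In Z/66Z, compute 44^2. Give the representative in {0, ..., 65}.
Use repeated squaring. Binary(2) = 10. Walk through the bits of the exponent 2 left-to-right: at each bit after the leading one, square the running value, then multiply by 44 if the bit is 1 (always reducing mod 66):
  bit 1 = 1 (leading): start with 44.
  bit 2 = 0: square 44^2 = 1936 ≡ 22 (mod 66).
Final value: 44^2 ≡ 22 (mod 66).

Final answer: 22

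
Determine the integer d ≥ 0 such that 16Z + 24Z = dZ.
In the PID Z, (a, b) is generated by gcd(a, b). Compute gcd(24, 16) with the extended Euclidean algorithm, tracking rows (r, s, t) with s·24 + t·16 = r:
  row A: (24, 1, 0)   [1·24 + 0·16 = 24]
  row B: (16, 0, 1)   [0·24 + 1·16 = 16]
  24 = 1·16 + 8   → row C = row A − 1·row B = (8, 1, −1)   [check: 1·24 − 1·16 = 8]
  16 = 2·8 + 0   → remainder 0, stop. gcd = 8 (last nonzero row C).
So gcd(16, 24) = 8, with Bézout identity 1·24 − 1·16 = 8. Containment (⊇): the Bézout identity exhibits 8 as an element of (16, 24), giving (8) ⊆ (16, 24). Containment (⊆): since 8 | 16 and 8 | 24 (16 = 8·2, 24 = 8·3), every Z-linear combination of 16 and 24 is divisible by 8, so (16, 24) ⊆ (8). Therefore (16, 24) = (8), d = 8.

Final answer: (16, 24) = (8); d = 8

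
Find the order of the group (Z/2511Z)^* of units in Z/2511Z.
|(Z/2511Z)^*| = 1620

(Z/2511Z)^* consists of the classes a with gcd(a, 2511) = 1, so its order is φ(2511). φ is multiplicative, with φ(p^e) = p^e − p^(e−1). Factorise 2511 = 3^4 · 31. Then
  φ(2511) = (3^4 − 3^3) · (31 − 1) = 54 · 30 = 1620.
Thus |(Z/2511Z)^*| = 1620.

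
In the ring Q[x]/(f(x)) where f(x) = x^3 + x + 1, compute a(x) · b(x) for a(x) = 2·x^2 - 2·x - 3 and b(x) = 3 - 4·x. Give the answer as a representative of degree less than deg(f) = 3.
First multiply in Q[x] without reducing: a · b = -8·x^3 + 14·x^2 + 6·x - 9. Now divide by f(x) = x^3 + x + 1, eliminating the leading term at each step:
  leading term -8·x^3: subtract (-8)·f(x) = -8·x^3 - 8·x - 8, leaving 14·x^2 + 14·x - 1
The degree is now < 3, so this is the remainder. Hence a · b ≡ 14·x^2 + 14·x - 1 in Q[x]/(f).

Final answer: a · b ≡ 14·x^2 + 14·x - 1 (mod f(x))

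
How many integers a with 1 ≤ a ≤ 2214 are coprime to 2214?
The number of a ∈ {1, ..., 2214} with gcd(a, 2214) = 1 is by definition Euler's totient φ(2214). φ is multiplicative, with φ(p^e) = p^e − p^(e−1). Factorise 2214 = 2 · 3^3 · 41. Then
  φ(2214) = (2 − 1) · (3^3 − 3^2) · (41 − 1) = 1 · 18 · 40 = 720.
So there are 720 such integers.

Final answer: 720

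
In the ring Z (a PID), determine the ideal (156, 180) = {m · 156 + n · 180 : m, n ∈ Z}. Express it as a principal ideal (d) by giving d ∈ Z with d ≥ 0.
(156, 180) = (12); d = 12

In the PID Z, (a, b) is generated by gcd(a, b). Compute gcd(180, 156) with the extended Euclidean algorithm, tracking rows (r, s, t) with s·180 + t·156 = r:
  row A: (180, 1, 0)   [1·180 + 0·156 = 180]
  row B: (156, 0, 1)   [0·180 + 1·156 = 156]
  180 = 1·156 + 24   → row C = row A − 1·row B = (24, 1, −1)   [check: 1·180 − 1·156 = 24]
  156 = 6·24 + 12   → row D = row B − 6·row C = (12, −6, 7)   [check: −6·180 + 7·156 = 12]
  24 = 2·12 + 0   → remainder 0, stop. gcd = 12 (last nonzero row D).
So gcd(156, 180) = 12, with Bézout identity −6·180 + 7·156 = 12. Containment (⊇): the Bézout identity exhibits 12 as an element of (156, 180), giving (12) ⊆ (156, 180). Containment (⊆): since 12 | 156 and 12 | 180 (156 = 12·13, 180 = 12·15), every Z-linear combination of 156 and 180 is divisible by 12, so (156, 180) ⊆ (12). Therefore (156, 180) = (12), d = 12.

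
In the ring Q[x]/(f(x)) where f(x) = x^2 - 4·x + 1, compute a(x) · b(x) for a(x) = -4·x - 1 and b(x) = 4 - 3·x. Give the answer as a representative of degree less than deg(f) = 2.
First multiply in Q[x] without reducing: a · b = 12·x^2 - 13·x - 4. Now divide by f(x) = x^2 - 4·x + 1, eliminating the leading term at each step:
  leading term 12·x^2: subtract (12)·f(x) = 12·x^2 - 48·x + 12, leaving 35·x - 16
The degree is now < 2, so this is the remainder. Hence a · b ≡ 35·x - 16 in Q[x]/(f).

Final answer: a · b ≡ 35·x - 16 (mod f(x))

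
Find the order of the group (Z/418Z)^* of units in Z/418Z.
|(Z/418Z)^*| = 180

(Z/418Z)^* consists of the classes a with gcd(a, 418) = 1, so its order is φ(418). φ is multiplicative, with φ(p^e) = p^e − p^(e−1). Factorise 418 = 2 · 11 · 19. Then
  φ(418) = (2 − 1) · (11 − 1) · (19 − 1) = 1 · 10 · 18 = 180.
Thus |(Z/418Z)^*| = 180.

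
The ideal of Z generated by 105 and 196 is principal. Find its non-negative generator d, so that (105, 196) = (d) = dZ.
In the PID Z, (a, b) is generated by gcd(a, b). Compute gcd(196, 105) with the extended Euclidean algorithm, tracking rows (r, s, t) with s·196 + t·105 = r:
  row A: (196, 1, 0)   [1·196 + 0·105 = 196]
  row B: (105, 0, 1)   [0·196 + 1·105 = 105]
  196 = 1·105 + 91   → row C = row A − 1·row B = (91, 1, −1)   [check: 1·196 − 1·105 = 91]
  105 = 1·91 + 14   → row D = row B − 1·row C = (14, −1, 2)   [check: −1·196 + 2·105 = 14]
  91 = 6·14 + 7   → row E = row C − 6·row D = (7, 7, −13)   [check: 7·196 − 13·105 = 7]
  14 = 2·7 + 0   → remainder 0, stop. gcd = 7 (last nonzero row E).
So gcd(105, 196) = 7, with Bézout identity 7·196 − 13·105 = 7. Containment (⊇): the Bézout identity exhibits 7 as an element of (105, 196), giving (7) ⊆ (105, 196). Containment (⊆): since 7 | 105 and 7 | 196 (105 = 7·15, 196 = 7·28), every Z-linear combination of 105 and 196 is divisible by 7, so (105, 196) ⊆ (7). Therefore (105, 196) = (7), d = 7.

Final answer: (105, 196) = (7); d = 7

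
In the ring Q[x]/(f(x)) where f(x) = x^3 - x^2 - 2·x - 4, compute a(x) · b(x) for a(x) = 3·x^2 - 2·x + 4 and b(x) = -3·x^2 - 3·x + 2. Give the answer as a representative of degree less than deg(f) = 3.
a · b ≡ -30·x^2 - 76·x - 40 (mod f(x))

First multiply in Q[x] without reducing: a · b = -9·x^4 - 3·x^3 - 16·x + 8. Now divide by f(x) = x^3 - x^2 - 2·x - 4, eliminating the leading term at each step:
  leading term -9·x^4: subtract (-9·x)·f(x) = -9·x^4 + 9·x^3 + 18·x^2 + 36·x, leaving -12·x^3 - 18·x^2 - 52·x + 8
  leading term -12·x^3: subtract (-12)·f(x) = -12·x^3 + 12·x^2 + 24·x + 48, leaving -30·x^2 - 76·x - 40
The degree is now < 3, so this is the remainder. Hence a · b ≡ -30·x^2 - 76·x - 40 in Q[x]/(f).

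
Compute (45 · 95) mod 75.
Reduce the factors first: 95 ≡ 20 (mod 75), so 45 · 95 ≡ 45 · 20 (mod 75). 45 · 20 = 900. Dividing by 75: 900 = 12·75 + 0. So (45 · 95) mod 75 = 0.

Final answer: 0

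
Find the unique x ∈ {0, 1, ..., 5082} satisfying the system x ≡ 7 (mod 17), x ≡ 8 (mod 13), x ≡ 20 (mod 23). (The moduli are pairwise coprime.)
The moduli 17, 13, 23 are pairwise coprime, so by the CRT there is a unique solution mod 17·13·23 = 5083.
Solve by successive substitution. Start with x ≡ 7 (mod 17).
  Combine with x ≡ 8 (mod 13): write x = 7 + 17·t and require 7 + 17·t ≡ 8 (mod 13), i.e. 17·t ≡ 8 − 7 ≡ 1 (mod 13). Since 17^(−1) ≡ 10 (mod 13) (17 ≡ 4 (mod 13)), t ≡ 10·1 ≡ 10 (mod 13). So x ≡ 7 + 17·10 = 177 (mod 221).
  Combine with x ≡ 20 (mod 23): write x = 177 + 221·t and require 177 + 221·t ≡ 20 (mod 23), i.e. 221·t ≡ 20 − 177 ≡ 4 (mod 23). Since 221^(−1) ≡ 5 (mod 23) (221 ≡ 14 (mod 23)), t ≡ 5·4 ≡ 20 (mod 23). So x ≡ 177 + 221·20 = 4597 (mod 5083).
Unique solution in [0, 5083): x = 4597.

Final answer: x ≡ 4597 (mod 5083); the representative in [0, 5083) is 4597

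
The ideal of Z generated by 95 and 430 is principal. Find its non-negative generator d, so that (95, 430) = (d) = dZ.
In the PID Z, (a, b) is generated by gcd(a, b). Compute gcd(430, 95) with the extended Euclidean algorithm, tracking rows (r, s, t) with s·430 + t·95 = r:
  row A: (430, 1, 0)   [1·430 + 0·95 = 430]
  row B: (95, 0, 1)   [0·430 + 1·95 = 95]
  430 = 4·95 + 50   → row C = row A − 4·row B = (50, 1, −4)   [check: 1·430 − 4·95 = 50]
  95 = 1·50 + 45   → row D = row B − 1·row C = (45, −1, 5)   [check: −1·430 + 5·95 = 45]
  50 = 1·45 + 5   → row E = row C − 1·row D = (5, 2, −9)   [check: 2·430 − 9·95 = 5]
  45 = 9·5 + 0   → remainder 0, stop. gcd = 5 (last nonzero row E).
So gcd(95, 430) = 5, with Bézout identity 2·430 − 9·95 = 5. Containment (⊇): the Bézout identity exhibits 5 as an element of (95, 430), giving (5) ⊆ (95, 430). Containment (⊆): since 5 | 95 and 5 | 430 (95 = 5·19, 430 = 5·86), every Z-linear combination of 95 and 430 is divisible by 5, so (95, 430) ⊆ (5). Therefore (95, 430) = (5), d = 5.

Final answer: (95, 430) = (5); d = 5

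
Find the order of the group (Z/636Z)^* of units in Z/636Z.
|(Z/636Z)^*| = 208

(Z/636Z)^* consists of the classes a with gcd(a, 636) = 1, so its order is φ(636). φ is multiplicative, with φ(p^e) = p^e − p^(e−1). Factorise 636 = 2^2 · 3 · 53. Then
  φ(636) = (2^2 − 2^1) · (3 − 1) · (53 − 1) = 2 · 2 · 52 = 208.
Thus |(Z/636Z)^*| = 208.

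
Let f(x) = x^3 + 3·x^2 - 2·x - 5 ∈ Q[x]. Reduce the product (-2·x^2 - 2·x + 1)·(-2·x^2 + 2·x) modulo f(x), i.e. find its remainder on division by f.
a · b ≡ 38·x^2 - 2·x - 60 (mod f(x))

First multiply in Q[x] without reducing: a · b = 4·x^4 - 6·x^2 + 2·x. Now divide by f(x) = x^3 + 3·x^2 - 2·x - 5, eliminating the leading term at each step:
  leading term 4·x^4: subtract (4·x)·f(x) = 4·x^4 + 12·x^3 - 8·x^2 - 20·x, leaving -12·x^3 + 2·x^2 + 22·x
  leading term -12·x^3: subtract (-12)·f(x) = -12·x^3 - 36·x^2 + 24·x + 60, leaving 38·x^2 - 2·x - 60
The degree is now < 3, so this is the remainder. Hence a · b ≡ 38·x^2 - 2·x - 60 in Q[x]/(f).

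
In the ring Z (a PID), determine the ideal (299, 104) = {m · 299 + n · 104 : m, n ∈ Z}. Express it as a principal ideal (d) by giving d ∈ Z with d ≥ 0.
(299, 104) = (13); d = 13

In the PID Z, (a, b) is generated by gcd(a, b). Compute gcd(299, 104) with the extended Euclidean algorithm, tracking rows (r, s, t) with s·299 + t·104 = r:
  row A: (299, 1, 0)   [1·299 + 0·104 = 299]
  row B: (104, 0, 1)   [0·299 + 1·104 = 104]
  299 = 2·104 + 91   → row C = row A − 2·row B = (91, 1, −2)   [check: 1·299 − 2·104 = 91]
  104 = 1·91 + 13   → row D = row B − 1·row C = (13, −1, 3)   [check: −1·299 + 3·104 = 13]
  91 = 7·13 + 0   → remainder 0, stop. gcd = 13 (last nonzero row D).
So gcd(299, 104) = 13, with Bézout identity −1·299 + 3·104 = 13. Containment (⊇): the Bézout identity exhibits 13 as an element of (299, 104), giving (13) ⊆ (299, 104). Containment (⊆): since 13 | 299 and 13 | 104 (299 = 13·23, 104 = 13·8), every Z-linear combination of 299 and 104 is divisible by 13, so (299, 104) ⊆ (13). Therefore (299, 104) = (13), d = 13.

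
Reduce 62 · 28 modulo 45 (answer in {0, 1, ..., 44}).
Reduce the factors first: 62 ≡ 17 (mod 45), so 62 · 28 ≡ 17 · 28 (mod 45). 17 · 28 = 476. Dividing by 45: 476 = 10·45 + 26. So (62 · 28) mod 45 = 26.

Final answer: 26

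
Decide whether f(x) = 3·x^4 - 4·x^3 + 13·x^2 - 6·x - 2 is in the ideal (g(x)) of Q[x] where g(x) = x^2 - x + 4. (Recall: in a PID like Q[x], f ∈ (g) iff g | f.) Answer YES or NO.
In Q[x] the ideal (g) consists of all multiples of g, so f ∈ (g) iff g | f, i.e. iff the remainder of f on division by g is 0. Divide f by g (g is monic, so eliminate the leading term of the running remainder at each step):
  leading term 3·x^4: subtract (3·x^2)·g(x) = 3·x^4 - 3·x^3 + 12·x^2, leaving -x^3 + x^2 - 6·x - 2
  leading term -x^3: subtract (-x)·g(x) = -x^3 + x^2 - 4·x, leaving -2·x - 2
The remainder r(x) = -2·x - 2 ≠ 0 (and deg r < deg g), so g ∤ f, i.e. f ∉ (g).

Final answer: NO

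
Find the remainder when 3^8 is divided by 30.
21

Use repeated squaring. Binary(8) = 1000. Walk through the bits of the exponent 8 left-to-right: at each bit after the leading one, square the running value, then multiply by 3 if the bit is 1 (always reducing mod 30):
  bit 1 = 1 (leading): start with 3.
  bit 2 = 0: square 3^2 = 9 (mod 30).
  bit 3 = 0: square 9^2 = 81 ≡ 21 (mod 30).
  bit 4 = 0: square 21^2 = 441 ≡ 21 (mod 30).
Final value: 3^8 ≡ 21 (mod 30).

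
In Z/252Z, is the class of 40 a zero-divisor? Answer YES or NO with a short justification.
gcd(40, 252) = 4 > 1, so 40 is not a unit in Z/252Z. In Z/nZ every nonzero non-unit is a zero-divisor: explicitly, take b = 252/gcd = 63 ≠ 0 (mod 252); then 40·63 = 2520 = 10·252, i.e. 40·63 ≡ 0 (mod 252). So 40 is a zero-divisor.

Final answer: YES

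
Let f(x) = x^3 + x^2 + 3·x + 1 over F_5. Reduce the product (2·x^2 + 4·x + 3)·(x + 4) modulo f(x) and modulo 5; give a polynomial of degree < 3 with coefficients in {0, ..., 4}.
Multiply as integer polynomials: a · b = 2·x^3 + 12·x^2 + 19·x + 12. Reducing coefficients mod 5: a · b ≡ 2·x^3 + 2·x^2 + 4·x + 2. Now divide by f(x) = x^3 + x^2 + 3·x + 1 in F_5[x], eliminating the leading term at each step:
  leading term 2·x^3: subtract (2)·f(x) = 2·x^3 + 2·x^2 + x + 2, leaving 3·x (coefficients mod 5)
The degree is now < 3, so this is the remainder. Hence a · b ≡ 3·x in F_5[x]/(f).

Final answer: a · b ≡ 3·x (mod f(x))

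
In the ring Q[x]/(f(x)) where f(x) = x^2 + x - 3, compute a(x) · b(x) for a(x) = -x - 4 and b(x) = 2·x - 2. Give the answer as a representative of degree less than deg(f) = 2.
First multiply in Q[x] without reducing: a · b = -2·x^2 - 6·x + 8. Now divide by f(x) = x^2 + x - 3, eliminating the leading term at each step:
  leading term -2·x^2: subtract (-2)·f(x) = -2·x^2 - 2·x + 6, leaving 2 - 4·x
The degree is now < 2, so this is the remainder. Hence a · b ≡ 2 - 4·x in Q[x]/(f).

Final answer: a · b ≡ 2 - 4·x (mod f(x))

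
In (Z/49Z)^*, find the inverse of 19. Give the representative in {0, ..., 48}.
19^(−1) ≡ 31 (mod 49)

Apply the extended Euclidean algorithm to (49, 19), tracking rows (r, s, t) with s·49 + t·19 = r. Each division r_prev = q·r_cur + r_new produces the new row as (previous row) − q·(current row):
  row A: (49, 1, 0)   [1·49 + 0·19 = 49]
  row B: (19, 0, 1)   [0·49 + 1·19 = 19]
  49 = 2·19 + 11   → row C = row A − 2·row B = (11, 1, −2)   [check: 1·49 − 2·19 = 11]
  19 = 1·11 + 8   → row D = row B − 1·row C = (8, −1, 3)   [check: −1·49 + 3·19 = 8]
  11 = 1·8 + 3   → row E = row C − 1·row D = (3, 2, −5)   [check: 2·49 − 5·19 = 3]
  8 = 2·3 + 2   → row F = row D − 2·row E = (2, −5, 13)   [check: −5·49 + 13·19 = 2]
  3 = 1·2 + 1   → row G = row E − 1·row F = (1, 7, −18)   [check: 7·49 − 18·19 = 1]
  2 = 2·1 + 0   → remainder 0, stop. gcd = 1 (last nonzero row G).
The gcd is 1, so 19 is invertible mod 49. The last nonzero row gives 7·49 − 18·19 = 1, so t = −18. So 19^(−1) ≡ −18 ≡ 31 (mod 49). Verify: 19 · 31 = 589 ≡ 1 (mod 49). ✓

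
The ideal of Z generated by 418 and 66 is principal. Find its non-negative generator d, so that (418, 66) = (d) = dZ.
In the PID Z, (a, b) is generated by gcd(a, b). Compute gcd(418, 66) with the extended Euclidean algorithm, tracking rows (r, s, t) with s·418 + t·66 = r:
  row A: (418, 1, 0)   [1·418 + 0·66 = 418]
  row B: (66, 0, 1)   [0·418 + 1·66 = 66]
  418 = 6·66 + 22   → row C = row A − 6·row B = (22, 1, −6)   [check: 1·418 − 6·66 = 22]
  66 = 3·22 + 0   → remainder 0, stop. gcd = 22 (last nonzero row C).
So gcd(418, 66) = 22, with Bézout identity 1·418 − 6·66 = 22. Containment (⊇): the Bézout identity exhibits 22 as an element of (418, 66), giving (22) ⊆ (418, 66). Containment (⊆): since 22 | 418 and 22 | 66 (418 = 22·19, 66 = 22·3), every Z-linear combination of 418 and 66 is divisible by 22, so (418, 66) ⊆ (22). Therefore (418, 66) = (22), d = 22.

Final answer: (418, 66) = (22); d = 22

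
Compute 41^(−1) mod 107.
Apply the extended Euclidean algorithm to (107, 41), tracking rows (r, s, t) with s·107 + t·41 = r. Each division r_prev = q·r_cur + r_new produces the new row as (previous row) − q·(current row):
  row A: (107, 1, 0)   [1·107 + 0·41 = 107]
  row B: (41, 0, 1)   [0·107 + 1·41 = 41]
  107 = 2·41 + 25   → row C = row A − 2·row B = (25, 1, −2)   [check: 1·107 − 2·41 = 25]
  41 = 1·25 + 16   → row D = row B − 1·row C = (16, −1, 3)   [check: −1·107 + 3·41 = 16]
  25 = 1·16 + 9   → row E = row C − 1·row D = (9, 2, −5)   [check: 2·107 − 5·41 = 9]
  16 = 1·9 + 7   → row F = row D − 1·row E = (7, −3, 8)   [check: −3·107 + 8·41 = 7]
  9 = 1·7 + 2   → row G = row E − 1·row F = (2, 5, −13)   [check: 5·107 − 13·41 = 2]
  7 = 3·2 + 1   → row H = row F − 3·row G = (1, −18, 47)   [check: −18·107 + 47·41 = 1]
  2 = 2·1 + 0   → remainder 0, stop. gcd = 1 (last nonzero row H).
The gcd is 1, so 41 is invertible mod 107. The last nonzero row gives −18·107 + 47·41 = 1, so t = 47. So 41^(−1) ≡ 47 (mod 107). Verify: 41 · 47 = 1927 ≡ 1 (mod 107). ✓

Final answer: 41^(−1) ≡ 47 (mod 107)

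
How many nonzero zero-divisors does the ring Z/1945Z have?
In Z/1945Z each nonzero element is either a unit (gcd with 1945 is 1) or a zero-divisor (gcd > 1). The number of units is φ(1945): factorise 1945 = 5 · 389, so φ(1945) = (5 − 1) · (389 − 1) = 4 · 388 = 1552. The nonzero elements number 1945 − 1 = 1944. Hence the nonzero zero-divisors number 1944 − 1552 = 392.

Final answer: Z/1945Z has 392 nonzero zero-divisors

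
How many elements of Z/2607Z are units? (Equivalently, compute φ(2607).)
Z/2607Z has φ(2607) = 1560 units

An element a ∈ Z/2607Z is a unit iff gcd(a, 2607) = 1, so the number of units is φ(2607). φ is multiplicative, with φ(p^e) = p^e − p^(e−1). Factorise 2607 = 3 · 11 · 79. Then
  φ(2607) = (3 − 1) · (11 − 1) · (79 − 1) = 2 · 10 · 78 = 1560.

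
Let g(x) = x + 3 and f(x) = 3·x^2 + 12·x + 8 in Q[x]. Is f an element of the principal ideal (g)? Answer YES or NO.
In Q[x] the ideal (g) consists of all multiples of g, so f ∈ (g) iff g | f, i.e. iff the remainder of f on division by g is 0. Divide f by g (g is monic, so eliminate the leading term of the running remainder at each step):
  leading term 3·x^2: subtract (3·x)·g(x) = 3·x^2 + 9·x, leaving 3·x + 8
  leading term 3·x: subtract (3)·g(x) = 3·x + 9, leaving -1
The remainder r(x) = -1 ≠ 0 (and deg r < deg g), so g ∤ f, i.e. f ∉ (g).

Final answer: NO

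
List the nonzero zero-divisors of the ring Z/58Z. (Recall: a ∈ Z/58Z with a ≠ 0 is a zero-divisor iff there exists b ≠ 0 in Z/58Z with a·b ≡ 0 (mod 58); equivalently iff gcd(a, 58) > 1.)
nonzero zero-divisors of Z/58Z = {2, 4, 6, 8, 10, 12, 14, 16, 18, 20, 22, 24, 26, 28, 29, 30, 32, 34, 36, 38, 40, 42, 44, 46, 48, 50, 52, 54, 56}

An element a ∈ Z/58Z (with a ≠ 0) is a zero-divisor iff gcd(a, 58) > 1 (because a is a unit precisely when gcd(a, n) = 1, and in Z/nZ every nonzero, non-unit element is a zero-divisor). Scan a = 1, ..., 57 and keep those with gcd(a, 58) > 1:
  gcd(2, 58) = 2, gcd(4, 58) = 2, gcd(6, 58) = 2, gcd(8, 58) = 2, gcd(10, 58) = 2, gcd(12, 58) = 2, gcd(14, 58) = 2, gcd(16, 58) = 2, gcd(18, 58) = 2, gcd(20, 58) = 2, gcd(22, 58) = 2, gcd(24, 58) = 2, gcd(26, 58) = 2, gcd(28, 58) = 2, gcd(29, 58) = 29, gcd(30, 58) = 2, gcd(32, 58) = 2, gcd(34, 58) = 2, gcd(36, 58) = 2, gcd(38, 58) = 2, gcd(40, 58) = 2, gcd(42, 58) = 2, gcd(44, 58) = 2, gcd(46, 58) = 2, gcd(48, 58) = 2, gcd(50, 58) = 2, gcd(52, 58) = 2, gcd(54, 58) = 2, gcd(56, 58) = 2.
All other a ∈ {1, ..., 57} have gcd(a, 58) = 1 and are units. So the nonzero zero-divisors are exactly the 29 values of a appearing in this scan.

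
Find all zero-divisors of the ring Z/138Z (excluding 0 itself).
nonzero zero-divisors of Z/138Z = {2, 3, 4, 6, 8, 9, 10, 12, 14, 15, 16, 18, 20, 21, 22, 23, 24, 26, 27, 28, 30, 32, 33, 34, 36, 38, 39, 40, 42, 44, 45, 46, 48, 50, 51, 52, 54, 56, 57, 58, 60, 62, 63, 64, 66, 68, 69, 70, 72, 74, 75, 76, 78, 80, 81, 82, 84, 86, 87, 88, 90, 92, 93, 94, 96, 98, 99, 100, 102, 104, 105, 106, 108, 110, 111, 112, 114, 115, 116, 117, 118, 120, 122, 123, 124, 126, 128, 129, 130, 132, 134, 135, 136}

An element a ∈ Z/138Z (with a ≠ 0) is a zero-divisor iff gcd(a, 138) > 1 (because a is a unit precisely when gcd(a, n) = 1, and in Z/nZ every nonzero, non-unit element is a zero-divisor). Scan a = 1, ..., 137 and keep those with gcd(a, 138) > 1:
  gcd(2, 138) = 2, gcd(3, 138) = 3, gcd(4, 138) = 2, gcd(6, 138) = 6, gcd(8, 138) = 2, gcd(9, 138) = 3, gcd(10, 138) = 2, gcd(12, 138) = 6, gcd(14, 138) = 2, gcd(15, 138) = 3, gcd(16, 138) = 2, gcd(18, 138) = 6, gcd(20, 138) = 2, gcd(21, 138) = 3, gcd(22, 138) = 2, gcd(23, 138) = 23, gcd(24, 138) = 6, gcd(26, 138) = 2, gcd(27, 138) = 3, gcd(28, 138) = 2, gcd(30, 138) = 6, gcd(32, 138) = 2, gcd(33, 138) = 3, gcd(34, 138) = 2, gcd(36, 138) = 6, gcd(38, 138) = 2, gcd(39, 138) = 3, gcd(40, 138) = 2, gcd(42, 138) = 6, gcd(44, 138) = 2, gcd(45, 138) = 3, gcd(46, 138) = 46, gcd(48, 138) = 6, gcd(50, 138) = 2, gcd(51, 138) = 3, gcd(52, 138) = 2, gcd(54, 138) = 6, gcd(56, 138) = 2, gcd(57, 138) = 3, gcd(58, 138) = 2, gcd(60, 138) = 6, gcd(62, 138) = 2, gcd(63, 138) = 3, gcd(64, 138) = 2, gcd(66, 138) = 6, gcd(68, 138) = 2, gcd(69, 138) = 69, gcd(70, 138) = 2, gcd(72, 138) = 6, gcd(74, 138) = 2, gcd(75, 138) = 3, gcd(76, 138) = 2, gcd(78, 138) = 6, gcd(80, 138) = 2, gcd(81, 138) = 3, gcd(82, 138) = 2, gcd(84, 138) = 6, gcd(86, 138) = 2, gcd(87, 138) = 3, gcd(88, 138) = 2, gcd(90, 138) = 6, gcd(92, 138) = 46, gcd(93, 138) = 3, gcd(94, 138) = 2, gcd(96, 138) = 6, gcd(98, 138) = 2, gcd(99, 138) = 3, gcd(100, 138) = 2, gcd(102, 138) = 6, gcd(104, 138) = 2, gcd(105, 138) = 3, gcd(106, 138) = 2, gcd(108, 138) = 6, gcd(110, 138) = 2, gcd(111, 138) = 3, gcd(112, 138) = 2, gcd(114, 138) = 6, gcd(115, 138) = 23, gcd(116, 138) = 2, gcd(117, 138) = 3, gcd(118, 138) = 2, gcd(120, 138) = 6, gcd(122, 138) = 2, gcd(123, 138) = 3, gcd(124, 138) = 2, gcd(126, 138) = 6, gcd(128, 138) = 2, gcd(129, 138) = 3, gcd(130, 138) = 2, gcd(132, 138) = 6, gcd(134, 138) = 2, gcd(135, 138) = 3, gcd(136, 138) = 2.
All other a ∈ {1, ..., 137} have gcd(a, 138) = 1 and are units. So the nonzero zero-divisors are exactly the 93 values of a appearing in this scan.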